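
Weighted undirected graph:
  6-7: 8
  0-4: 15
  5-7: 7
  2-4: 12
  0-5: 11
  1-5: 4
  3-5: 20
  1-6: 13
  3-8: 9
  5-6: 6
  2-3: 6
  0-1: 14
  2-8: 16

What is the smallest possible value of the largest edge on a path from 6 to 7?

Checking several routes:
6-1-0-5-7: max(13, 14, 11, 7) = 14
6-5-7: max(6, 7) = 7
6-1-0-4-2-8-3-5-7: max(13, 14, 15, 12, 16, 9, 20, 7) = 20
6-1-5-7: max(13, 4, 7) = 13
6-7: max(8) = 8
The minimum achievable maximum is 7.

7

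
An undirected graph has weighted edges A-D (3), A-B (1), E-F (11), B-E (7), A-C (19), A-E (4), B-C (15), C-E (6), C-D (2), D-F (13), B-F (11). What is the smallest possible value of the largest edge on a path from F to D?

11

Checking several routes:
F -> B -> A -> D: max(11, 1, 3) = 11
F -> B -> E -> C -> D: max(11, 7, 6, 2) = 11
F -> B -> A -> E -> C -> D: max(11, 1, 4, 6, 2) = 11
F -> B -> E -> A -> D: max(11, 7, 4, 3) = 11
F -> E -> C -> D: max(11, 6, 2) = 11
Smallest bottleneck: 11.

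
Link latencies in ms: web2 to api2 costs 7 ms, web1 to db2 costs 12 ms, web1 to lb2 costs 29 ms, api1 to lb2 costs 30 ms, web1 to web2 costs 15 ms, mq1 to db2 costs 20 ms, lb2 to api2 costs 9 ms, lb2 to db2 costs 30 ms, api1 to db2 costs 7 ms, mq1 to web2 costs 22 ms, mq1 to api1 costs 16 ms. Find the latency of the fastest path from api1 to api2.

39

A few of the api1→api2 routes:
api1 → db2 → web1 → web2 → api2: 7 + 12 + 15 + 7 = 41
api1 → mq1 → web2 → api2: 16 + 22 + 7 = 45
api1 → lb2 → api2: 30 + 9 = 39
The minimum is 39 ms.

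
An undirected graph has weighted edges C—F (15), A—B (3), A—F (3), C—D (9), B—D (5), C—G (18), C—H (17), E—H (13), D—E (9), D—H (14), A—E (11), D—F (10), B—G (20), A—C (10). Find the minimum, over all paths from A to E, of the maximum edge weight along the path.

A few of the A→E routes:
A -> C -> D -> E: max(10, 9, 9) = 10
A -> F -> D -> E: max(3, 10, 9) = 10
A -> B -> D -> E: max(3, 5, 9) = 9
A -> C -> D -> H -> E: max(10, 9, 14, 13) = 14
A -> E: max(11) = 11
Best route has worst link 9.

9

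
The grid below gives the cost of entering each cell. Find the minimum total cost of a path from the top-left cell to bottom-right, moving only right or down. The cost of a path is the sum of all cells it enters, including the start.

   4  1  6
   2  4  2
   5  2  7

18

Best path: [0,0] [0,1] [1,1] [1,2] [2,2]
Cost: 4 + 1 + 4 + 2 + 7 = 18
(Top row then right column would cost 20.)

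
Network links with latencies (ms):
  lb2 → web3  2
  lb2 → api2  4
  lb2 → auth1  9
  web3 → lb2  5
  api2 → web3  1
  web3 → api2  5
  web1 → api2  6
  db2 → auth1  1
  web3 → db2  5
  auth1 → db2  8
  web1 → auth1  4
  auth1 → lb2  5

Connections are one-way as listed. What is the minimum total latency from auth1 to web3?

7

Paths from auth1 to web3:
auth1 → lb2 → web3: 5 + 2 = 7
auth1 → lb2 → api2 → web3: 5 + 4 + 1 = 10
Shortest: 7 ms.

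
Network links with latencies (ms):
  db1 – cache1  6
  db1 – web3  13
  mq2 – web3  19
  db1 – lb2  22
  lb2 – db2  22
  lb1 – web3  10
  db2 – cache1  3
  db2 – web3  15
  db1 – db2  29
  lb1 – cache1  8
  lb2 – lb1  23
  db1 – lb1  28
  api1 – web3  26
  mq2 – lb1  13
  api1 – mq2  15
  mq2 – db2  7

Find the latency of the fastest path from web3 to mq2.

Some routes from web3 to mq2:
web3 → mq2: 19
web3 → db2 → mq2: 15 + 7 = 22
web3 → lb1 → mq2: 10 + 13 = 23
The minimum is 19 ms.

19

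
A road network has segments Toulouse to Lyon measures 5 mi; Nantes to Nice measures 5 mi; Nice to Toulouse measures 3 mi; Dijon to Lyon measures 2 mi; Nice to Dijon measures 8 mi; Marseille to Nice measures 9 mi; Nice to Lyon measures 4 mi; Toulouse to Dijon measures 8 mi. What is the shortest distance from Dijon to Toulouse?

Checking several routes:
Dijon - Toulouse: 8
Dijon - Nice - Toulouse: 8 + 3 = 11
Dijon - Lyon - Nice - Toulouse: 2 + 4 + 3 = 9
Dijon - Lyon - Toulouse: 2 + 5 = 7
The minimum is 7 mi.

7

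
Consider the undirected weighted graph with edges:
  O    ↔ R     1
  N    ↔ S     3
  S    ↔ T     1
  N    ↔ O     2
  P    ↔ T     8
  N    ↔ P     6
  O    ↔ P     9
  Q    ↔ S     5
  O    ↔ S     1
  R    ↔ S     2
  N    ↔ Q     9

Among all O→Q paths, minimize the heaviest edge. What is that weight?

A few of the O→Q routes:
O-N-P-T-S-Q: max(2, 6, 8, 1, 5) = 8
O-R-S-Q: max(1, 2, 5) = 5
O-P-T-S-Q: max(9, 8, 1, 5) = 9
O-P-T-S-N-Q: max(9, 8, 1, 3, 9) = 9
O-N-S-Q: max(2, 3, 5) = 5
O-S-Q: max(1, 5) = 5
Best route has worst link 5.

5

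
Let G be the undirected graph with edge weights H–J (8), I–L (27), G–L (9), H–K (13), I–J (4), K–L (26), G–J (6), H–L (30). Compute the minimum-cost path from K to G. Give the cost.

Checking several routes:
K-L-I-J-G: 26 + 27 + 4 + 6 = 63
K-L-H-J-G: 26 + 30 + 8 + 6 = 70
K-L-G: 26 + 9 = 35
K-H-J-G: 13 + 8 + 6 = 27
K-H-J-I-L-G: 13 + 8 + 4 + 27 + 9 = 61
K-H-L-G: 13 + 30 + 9 = 52
Shortest: 27.

27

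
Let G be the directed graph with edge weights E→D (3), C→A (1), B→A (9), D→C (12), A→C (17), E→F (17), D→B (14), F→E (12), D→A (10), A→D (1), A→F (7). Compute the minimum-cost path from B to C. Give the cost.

22

Paths from B to C:
B→A→D→C: 9 + 1 + 12 = 22
B→A→C: 9 + 17 = 26
B→A→F→E→D→C: 9 + 7 + 12 + 3 + 12 = 43
Best route has total 22.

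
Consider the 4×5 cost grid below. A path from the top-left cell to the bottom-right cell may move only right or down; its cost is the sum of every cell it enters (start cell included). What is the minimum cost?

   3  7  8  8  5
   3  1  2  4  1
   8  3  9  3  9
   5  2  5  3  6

25

Best path: (0,0) -> (1,0) -> (1,1) -> (1,2) -> (1,3) -> (2,3) -> (3,3) -> (3,4)
Cost: 3 + 3 + 1 + 2 + 4 + 3 + 3 + 6 = 25
For comparison, the top-then-right route costs 47.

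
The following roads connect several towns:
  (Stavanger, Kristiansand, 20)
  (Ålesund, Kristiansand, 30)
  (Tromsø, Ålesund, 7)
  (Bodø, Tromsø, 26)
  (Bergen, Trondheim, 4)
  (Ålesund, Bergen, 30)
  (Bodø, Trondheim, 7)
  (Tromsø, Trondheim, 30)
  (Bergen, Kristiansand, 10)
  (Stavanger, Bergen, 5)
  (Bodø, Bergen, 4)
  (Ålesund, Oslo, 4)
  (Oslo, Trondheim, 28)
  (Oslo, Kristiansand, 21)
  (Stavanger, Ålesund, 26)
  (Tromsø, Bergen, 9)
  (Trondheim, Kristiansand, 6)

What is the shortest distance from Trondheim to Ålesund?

Some routes from Trondheim to Ålesund:
Trondheim - Bodø - Bergen - Tromsø - Ålesund: 7 + 4 + 9 + 7 = 27
Trondheim - Oslo - Ålesund: 28 + 4 = 32
Trondheim - Kristiansand - Bergen - Tromsø - Ålesund: 6 + 10 + 9 + 7 = 32
Trondheim - Kristiansand - Oslo - Ålesund: 6 + 21 + 4 = 31
Trondheim - Bergen - Tromsø - Ålesund: 4 + 9 + 7 = 20
The minimum is 20.

20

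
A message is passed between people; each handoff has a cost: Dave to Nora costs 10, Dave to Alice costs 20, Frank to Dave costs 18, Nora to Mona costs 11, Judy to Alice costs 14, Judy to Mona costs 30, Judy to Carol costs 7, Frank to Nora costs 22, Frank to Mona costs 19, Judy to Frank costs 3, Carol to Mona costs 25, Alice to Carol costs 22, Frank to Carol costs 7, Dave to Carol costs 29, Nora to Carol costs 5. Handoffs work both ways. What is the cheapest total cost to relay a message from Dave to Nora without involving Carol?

10

Comparing a few candidate routes:
Dave → Nora: 10
Dave → Alice → Judy → Frank → Nora: 20 + 14 + 3 + 22 = 59
Dave → Frank → Nora: 18 + 22 = 40
Dave → Frank → Mona → Nora: 18 + 19 + 11 = 48
Shortest: 10.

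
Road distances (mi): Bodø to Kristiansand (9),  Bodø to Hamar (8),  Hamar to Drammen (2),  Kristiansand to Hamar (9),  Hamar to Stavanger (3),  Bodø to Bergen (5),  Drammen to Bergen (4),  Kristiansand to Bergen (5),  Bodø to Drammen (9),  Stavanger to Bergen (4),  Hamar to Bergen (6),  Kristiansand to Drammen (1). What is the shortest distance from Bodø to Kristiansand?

A few of the Bodø→Kristiansand routes:
Bodø -> Drammen -> Kristiansand: 9 + 1 = 10
Bodø -> Kristiansand: 9
Bodø -> Bergen -> Kristiansand: 5 + 5 = 10
Shortest: 9 mi.

9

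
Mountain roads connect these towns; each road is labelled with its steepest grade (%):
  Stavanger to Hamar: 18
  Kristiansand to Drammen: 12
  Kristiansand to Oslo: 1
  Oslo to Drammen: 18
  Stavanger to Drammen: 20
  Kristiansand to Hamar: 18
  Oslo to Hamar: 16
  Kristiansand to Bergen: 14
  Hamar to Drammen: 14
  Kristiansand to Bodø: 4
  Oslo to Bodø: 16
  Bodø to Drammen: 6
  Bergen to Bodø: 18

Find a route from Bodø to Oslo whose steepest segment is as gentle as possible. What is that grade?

A few of the Bodø→Oslo routes:
Bodø → Drammen → Kristiansand → Oslo: max(6, 12, 1) = 12
Bodø → Kristiansand → Drammen → Hamar → Oslo: max(4, 12, 14, 16) = 16
Bodø → Drammen → Hamar → Oslo: max(6, 14, 16) = 16
Bodø → Kristiansand → Oslo: max(4, 1) = 4
Best route has worst link 4%.

4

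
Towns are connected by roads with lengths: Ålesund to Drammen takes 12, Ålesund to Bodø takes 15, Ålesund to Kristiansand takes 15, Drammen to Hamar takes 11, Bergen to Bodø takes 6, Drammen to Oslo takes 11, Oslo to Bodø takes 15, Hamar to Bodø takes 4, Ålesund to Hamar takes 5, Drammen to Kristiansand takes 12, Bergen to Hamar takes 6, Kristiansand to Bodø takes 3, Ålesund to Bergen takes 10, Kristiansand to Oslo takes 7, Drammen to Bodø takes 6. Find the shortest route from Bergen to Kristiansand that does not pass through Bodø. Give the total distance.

25

Some routes from Bergen to Kristiansand avoiding Bodø:
Bergen -> Hamar -> Ålesund -> Drammen -> Kristiansand: 6 + 5 + 12 + 12 = 35
Bergen -> Hamar -> Drammen -> Oslo -> Kristiansand: 6 + 11 + 11 + 7 = 35
Bergen -> Ålesund -> Drammen -> Kristiansand: 10 + 12 + 12 = 34
Bergen -> Hamar -> Ålesund -> Kristiansand: 6 + 5 + 15 = 26
Bergen -> Ålesund -> Kristiansand: 10 + 15 = 25
Bergen -> Hamar -> Drammen -> Kristiansand: 6 + 11 + 12 = 29
Shortest: 25.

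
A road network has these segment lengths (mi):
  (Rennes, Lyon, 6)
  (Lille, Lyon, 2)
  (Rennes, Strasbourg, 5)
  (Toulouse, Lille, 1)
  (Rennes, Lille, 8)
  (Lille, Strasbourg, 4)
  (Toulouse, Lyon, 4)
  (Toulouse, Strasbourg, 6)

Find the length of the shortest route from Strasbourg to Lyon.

6

Some routes from Strasbourg to Lyon:
Strasbourg - Lille - Lyon: 4 + 2 = 6
Strasbourg - Toulouse - Lille - Lyon: 6 + 1 + 2 = 9
Strasbourg - Lille - Toulouse - Lyon: 4 + 1 + 4 = 9
Strasbourg - Rennes - Lyon: 5 + 6 = 11
Strasbourg - Toulouse - Lyon: 6 + 4 = 10
Shortest: 6 mi.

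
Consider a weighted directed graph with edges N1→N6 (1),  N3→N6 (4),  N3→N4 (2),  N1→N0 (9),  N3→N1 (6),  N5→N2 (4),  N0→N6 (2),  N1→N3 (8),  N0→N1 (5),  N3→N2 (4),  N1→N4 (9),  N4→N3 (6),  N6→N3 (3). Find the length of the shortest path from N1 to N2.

Candidate routes:
N1 - N4 - N3 - N2: 9 + 6 + 4 = 19
N1 - N6 - N3 - N2: 1 + 3 + 4 = 8
N1 - N3 - N2: 8 + 4 = 12
N1 - N0 - N6 - N3 - N2: 9 + 2 + 3 + 4 = 18
Best route has total 8.

8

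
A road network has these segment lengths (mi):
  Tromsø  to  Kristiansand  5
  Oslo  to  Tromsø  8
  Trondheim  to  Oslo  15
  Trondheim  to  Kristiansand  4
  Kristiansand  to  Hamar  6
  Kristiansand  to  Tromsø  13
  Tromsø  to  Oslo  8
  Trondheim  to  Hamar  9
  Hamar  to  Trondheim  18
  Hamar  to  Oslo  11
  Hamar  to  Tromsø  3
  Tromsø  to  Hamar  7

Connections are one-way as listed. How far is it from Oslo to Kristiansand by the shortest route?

13

Candidate routes:
Oslo-Tromsø-Hamar-Trondheim-Kristiansand: 8 + 7 + 18 + 4 = 37
Oslo-Tromsø-Kristiansand: 8 + 5 = 13
The minimum is 13 mi.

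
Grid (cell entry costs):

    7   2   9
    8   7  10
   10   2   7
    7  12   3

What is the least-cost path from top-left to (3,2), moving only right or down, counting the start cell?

Cheapest: [0,0]→[0,1]→[1,1]→[2,1]→[2,2]→[3,2]
  7 + 2 + 7 + 2 + 7 + 3 = 28
For comparison, the top-then-right route costs 38.

28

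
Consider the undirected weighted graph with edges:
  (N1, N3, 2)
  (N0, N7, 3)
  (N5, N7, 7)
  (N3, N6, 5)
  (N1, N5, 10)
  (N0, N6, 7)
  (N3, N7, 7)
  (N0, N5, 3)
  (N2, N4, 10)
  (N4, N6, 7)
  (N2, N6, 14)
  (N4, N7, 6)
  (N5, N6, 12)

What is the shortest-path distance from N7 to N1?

Comparing a few candidate routes:
N7 -> N0 -> N5 -> N1: 3 + 3 + 10 = 16
N7 -> N3 -> N1: 7 + 2 = 9
N7 -> N0 -> N6 -> N3 -> N1: 3 + 7 + 5 + 2 = 17
Best route has total 9.

9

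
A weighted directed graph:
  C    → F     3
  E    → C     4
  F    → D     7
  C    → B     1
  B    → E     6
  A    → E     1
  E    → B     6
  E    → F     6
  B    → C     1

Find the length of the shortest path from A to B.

Routes from A to B:
A→E→C→B: 1 + 4 + 1 = 6
A→E→B: 1 + 6 = 7
Shortest: 6.

6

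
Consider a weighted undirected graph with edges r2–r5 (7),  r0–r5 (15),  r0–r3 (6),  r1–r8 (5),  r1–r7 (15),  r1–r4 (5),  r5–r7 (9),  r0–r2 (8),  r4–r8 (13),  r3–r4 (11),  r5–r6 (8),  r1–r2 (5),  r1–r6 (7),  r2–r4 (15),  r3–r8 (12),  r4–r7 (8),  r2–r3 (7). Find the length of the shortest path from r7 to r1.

13

Some routes from r7 to r1:
r7 → r4 → r1: 8 + 5 = 13
r7 → r1: 15
r7 → r5 → r2 → r1: 9 + 7 + 5 = 21
The minimum is 13.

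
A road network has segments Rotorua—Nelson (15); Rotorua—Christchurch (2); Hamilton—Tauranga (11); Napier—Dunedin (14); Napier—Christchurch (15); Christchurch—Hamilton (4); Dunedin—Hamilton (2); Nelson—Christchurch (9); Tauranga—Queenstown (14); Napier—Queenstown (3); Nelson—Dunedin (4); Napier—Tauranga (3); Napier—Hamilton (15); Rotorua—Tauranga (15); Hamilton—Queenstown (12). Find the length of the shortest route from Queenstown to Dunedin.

Comparing a few candidate routes:
Queenstown → Napier → Hamilton → Dunedin: 3 + 15 + 2 = 20
Queenstown → Napier → Tauranga → Hamilton → Dunedin: 3 + 3 + 11 + 2 = 19
Queenstown → Napier → Dunedin: 3 + 14 = 17
Queenstown → Hamilton → Dunedin: 12 + 2 = 14
Best route has total 14 km.

14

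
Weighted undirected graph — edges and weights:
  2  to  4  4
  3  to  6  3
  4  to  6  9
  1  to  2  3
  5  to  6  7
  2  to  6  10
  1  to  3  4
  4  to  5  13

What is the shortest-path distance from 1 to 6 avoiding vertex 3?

13

Routes from 1 to 6 avoiding 3:
1 -> 2 -> 4 -> 6: 3 + 4 + 9 = 16
1 -> 2 -> 4 -> 5 -> 6: 3 + 4 + 13 + 7 = 27
1 -> 2 -> 6: 3 + 10 = 13
Shortest: 13.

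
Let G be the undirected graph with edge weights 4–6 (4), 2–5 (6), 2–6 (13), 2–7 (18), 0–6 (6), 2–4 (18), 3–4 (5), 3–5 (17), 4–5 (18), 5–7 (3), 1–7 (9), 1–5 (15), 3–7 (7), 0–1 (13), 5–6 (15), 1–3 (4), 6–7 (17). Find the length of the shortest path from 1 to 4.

9

Comparing a few candidate routes:
1 → 3 → 4: 4 + 5 = 9
1 → 7 → 3 → 4: 9 + 7 + 5 = 21
1 → 0 → 6 → 4: 13 + 6 + 4 = 23
The minimum is 9.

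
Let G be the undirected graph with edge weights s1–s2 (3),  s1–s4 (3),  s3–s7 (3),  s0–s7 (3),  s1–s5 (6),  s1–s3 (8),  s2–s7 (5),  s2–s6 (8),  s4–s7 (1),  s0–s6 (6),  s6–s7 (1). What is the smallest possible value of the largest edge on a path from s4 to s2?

Some routes from s4 to s2:
s4 → s1 → s3 → s7 → s0 → s6 → s2: max(3, 8, 3, 3, 6, 8) = 8
s4 → s7 → s2: max(1, 5) = 5
s4 → s1 → s3 → s7 → s2: max(3, 8, 3, 5) = 8
s4 → s1 → s2: max(3, 3) = 3
s4 → s7 → s6 → s2: max(1, 1, 8) = 8
s4 → s1 → s3 → s7 → s6 → s2: max(3, 8, 3, 1, 8) = 8
Smallest bottleneck: 3.

3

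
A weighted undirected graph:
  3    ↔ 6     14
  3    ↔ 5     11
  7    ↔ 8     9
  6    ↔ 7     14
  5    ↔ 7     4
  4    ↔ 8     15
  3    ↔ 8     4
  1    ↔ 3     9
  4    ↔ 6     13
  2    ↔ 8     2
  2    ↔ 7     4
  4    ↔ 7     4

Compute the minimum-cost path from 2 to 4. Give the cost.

Checking several routes:
2→7→4: 4 + 4 = 8
2→7→6→4: 4 + 14 + 13 = 31
2→8→3→5→7→4: 2 + 4 + 11 + 4 + 4 = 25
2→8→7→4: 2 + 9 + 4 = 15
2→7→8→4: 4 + 9 + 15 = 28
2→8→4: 2 + 15 = 17
Shortest: 8.

8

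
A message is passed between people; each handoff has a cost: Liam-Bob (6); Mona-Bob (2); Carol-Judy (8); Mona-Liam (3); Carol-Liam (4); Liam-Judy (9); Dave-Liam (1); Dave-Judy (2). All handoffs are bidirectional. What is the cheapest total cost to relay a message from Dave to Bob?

Checking several routes:
Dave -> Liam -> Mona -> Bob: 1 + 3 + 2 = 6
Dave -> Liam -> Bob: 1 + 6 = 7
Dave -> Judy -> Liam -> Mona -> Bob: 2 + 9 + 3 + 2 = 16
The minimum is 6.

6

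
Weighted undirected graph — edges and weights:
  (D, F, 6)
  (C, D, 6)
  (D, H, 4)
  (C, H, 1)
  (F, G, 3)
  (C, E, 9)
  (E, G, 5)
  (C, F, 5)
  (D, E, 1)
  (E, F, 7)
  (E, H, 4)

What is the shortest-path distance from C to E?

5

A few of the C→E routes:
C-D-E: 6 + 1 = 7
C-H-D-E: 1 + 4 + 1 = 6
C-F-D-E: 5 + 6 + 1 = 12
C-E: 9
C-H-E: 1 + 4 = 5
Best route has total 5.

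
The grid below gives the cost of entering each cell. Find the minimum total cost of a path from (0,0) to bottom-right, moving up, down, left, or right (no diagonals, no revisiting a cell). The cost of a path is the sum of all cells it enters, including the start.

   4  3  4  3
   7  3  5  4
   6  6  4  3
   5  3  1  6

26

Take r0c0 -> r0c1 -> r1c1 -> r1c2 -> r2c2 -> r3c2 -> r3c3 for a total of 4 + 3 + 3 + 5 + 4 + 1 + 6 = 26.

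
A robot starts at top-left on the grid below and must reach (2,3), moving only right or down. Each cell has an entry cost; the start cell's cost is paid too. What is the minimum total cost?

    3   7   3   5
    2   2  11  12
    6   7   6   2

22

Cheapest: (0,0)→(1,0)→(1,1)→(2,1)→(2,2)→(2,3)
  3 + 2 + 2 + 7 + 6 + 2 = 22
(Top row then right column would cost 32.)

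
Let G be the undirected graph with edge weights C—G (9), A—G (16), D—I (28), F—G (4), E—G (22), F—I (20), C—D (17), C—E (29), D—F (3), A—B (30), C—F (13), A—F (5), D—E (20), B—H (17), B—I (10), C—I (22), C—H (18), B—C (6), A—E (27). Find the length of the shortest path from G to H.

A few of the G→H routes:
G - C - H: 9 + 18 = 27
G - C - B - H: 9 + 6 + 17 = 32
G - F - C - H: 4 + 13 + 18 = 35
Shortest: 27.

27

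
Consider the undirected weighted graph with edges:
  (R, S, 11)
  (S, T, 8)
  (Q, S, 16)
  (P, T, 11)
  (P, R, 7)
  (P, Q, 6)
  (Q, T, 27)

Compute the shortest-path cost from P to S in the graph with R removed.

Paths from P to S avoiding R:
P-Q-S: 6 + 16 = 22
P-T-Q-S: 11 + 27 + 16 = 54
P-Q-T-S: 6 + 27 + 8 = 41
P-T-S: 11 + 8 = 19
Best route has total 19.

19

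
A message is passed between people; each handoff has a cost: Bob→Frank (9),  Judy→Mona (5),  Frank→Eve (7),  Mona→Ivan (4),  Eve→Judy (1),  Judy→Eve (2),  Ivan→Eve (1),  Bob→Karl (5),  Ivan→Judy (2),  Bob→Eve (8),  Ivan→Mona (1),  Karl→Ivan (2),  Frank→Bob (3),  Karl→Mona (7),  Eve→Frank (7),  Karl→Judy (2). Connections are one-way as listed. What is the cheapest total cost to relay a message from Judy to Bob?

Candidate routes:
Judy → Mona → Ivan → Eve → Frank → Bob: 5 + 4 + 1 + 7 + 3 = 20
Judy → Eve → Frank → Bob: 2 + 7 + 3 = 12
The minimum is 12.

12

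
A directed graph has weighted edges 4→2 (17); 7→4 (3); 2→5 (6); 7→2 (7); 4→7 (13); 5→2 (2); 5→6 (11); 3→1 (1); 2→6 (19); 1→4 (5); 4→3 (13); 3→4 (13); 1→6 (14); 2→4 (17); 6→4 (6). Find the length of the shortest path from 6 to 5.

29

Paths from 6 to 5:
6-4-7-2-5: 6 + 13 + 7 + 6 = 32
6-4-2-5: 6 + 17 + 6 = 29
The minimum is 29.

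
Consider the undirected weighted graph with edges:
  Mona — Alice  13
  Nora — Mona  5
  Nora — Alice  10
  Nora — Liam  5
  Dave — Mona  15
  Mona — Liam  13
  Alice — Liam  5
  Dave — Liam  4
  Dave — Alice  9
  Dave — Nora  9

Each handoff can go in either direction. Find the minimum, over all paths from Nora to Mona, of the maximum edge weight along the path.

5

Comparing a few candidate routes:
Nora → Alice → Dave → Liam → Mona: max(10, 9, 4, 13) = 13
Nora → Dave → Liam → Alice → Mona: max(9, 4, 5, 13) = 13
Nora → Alice → Mona: max(10, 13) = 13
Nora → Dave → Liam → Mona: max(9, 4, 13) = 13
Nora → Mona: max(5) = 5
Nora → Alice → Liam → Mona: max(10, 5, 13) = 13
Best route has worst link 5.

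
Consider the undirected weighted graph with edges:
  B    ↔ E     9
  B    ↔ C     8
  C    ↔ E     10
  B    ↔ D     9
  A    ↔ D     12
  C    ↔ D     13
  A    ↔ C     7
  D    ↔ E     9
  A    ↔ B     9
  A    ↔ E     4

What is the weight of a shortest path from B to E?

9

Comparing a few candidate routes:
B-A-E: 9 + 4 = 13
B-D-E: 9 + 9 = 18
B-E: 9
B-C-E: 8 + 10 = 18
Best route has total 9.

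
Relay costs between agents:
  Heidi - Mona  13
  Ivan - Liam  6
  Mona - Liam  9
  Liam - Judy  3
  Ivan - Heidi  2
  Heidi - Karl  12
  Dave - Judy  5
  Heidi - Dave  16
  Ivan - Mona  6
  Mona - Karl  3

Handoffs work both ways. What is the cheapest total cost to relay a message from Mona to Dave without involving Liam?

Paths from Mona to Dave avoiding Liam:
Mona→Heidi→Dave: 13 + 16 = 29
Mona→Karl→Heidi→Dave: 3 + 12 + 16 = 31
Mona→Ivan→Heidi→Dave: 6 + 2 + 16 = 24
Shortest: 24.

24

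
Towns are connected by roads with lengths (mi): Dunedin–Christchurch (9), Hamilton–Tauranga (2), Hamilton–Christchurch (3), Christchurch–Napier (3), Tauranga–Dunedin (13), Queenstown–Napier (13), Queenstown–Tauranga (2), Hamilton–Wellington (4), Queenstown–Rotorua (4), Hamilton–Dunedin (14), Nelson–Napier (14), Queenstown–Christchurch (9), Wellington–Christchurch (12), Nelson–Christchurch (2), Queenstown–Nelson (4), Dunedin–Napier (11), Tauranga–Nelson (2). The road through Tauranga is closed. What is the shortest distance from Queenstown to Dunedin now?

15

A few of the Queenstown→Dunedin routes:
Queenstown - Nelson - Christchurch - Dunedin: 4 + 2 + 9 = 15
Queenstown - Nelson - Christchurch - Napier - Dunedin: 4 + 2 + 3 + 11 = 20
Queenstown - Christchurch - Dunedin: 9 + 9 = 18
Best route has total 15 mi.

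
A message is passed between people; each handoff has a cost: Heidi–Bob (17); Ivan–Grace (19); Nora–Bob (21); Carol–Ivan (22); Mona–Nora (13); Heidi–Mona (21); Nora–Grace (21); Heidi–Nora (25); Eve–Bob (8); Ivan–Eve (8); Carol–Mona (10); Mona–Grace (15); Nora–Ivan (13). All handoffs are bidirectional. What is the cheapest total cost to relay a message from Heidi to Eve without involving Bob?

Comparing a few candidate routes:
Heidi-Mona-Nora-Ivan-Eve: 21 + 13 + 13 + 8 = 55
Heidi-Nora-Ivan-Eve: 25 + 13 + 8 = 46
Heidi-Mona-Carol-Ivan-Eve: 21 + 10 + 22 + 8 = 61
Heidi-Mona-Grace-Ivan-Eve: 21 + 15 + 19 + 8 = 63
Shortest: 46.

46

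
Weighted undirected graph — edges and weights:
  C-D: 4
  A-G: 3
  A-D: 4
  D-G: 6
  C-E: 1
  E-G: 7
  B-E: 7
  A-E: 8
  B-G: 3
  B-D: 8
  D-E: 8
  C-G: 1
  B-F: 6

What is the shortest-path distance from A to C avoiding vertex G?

Some routes from A to C avoiding G:
A -> E -> C: 8 + 1 = 9
A -> D -> C: 4 + 4 = 8
A -> D -> B -> E -> C: 4 + 8 + 7 + 1 = 20
A -> D -> E -> C: 4 + 8 + 1 = 13
A -> E -> D -> C: 8 + 8 + 4 = 20
The minimum is 8.

8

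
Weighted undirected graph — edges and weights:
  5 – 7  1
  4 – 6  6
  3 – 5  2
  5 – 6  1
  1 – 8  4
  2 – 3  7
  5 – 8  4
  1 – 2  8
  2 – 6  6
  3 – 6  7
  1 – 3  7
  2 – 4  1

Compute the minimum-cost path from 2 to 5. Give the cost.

A few of the 2→5 routes:
2-3-5: 7 + 2 = 9
2-1-8-5: 8 + 4 + 4 = 16
2-6-3-5: 6 + 7 + 2 = 15
2-4-6-5: 1 + 6 + 1 = 8
2-6-5: 6 + 1 = 7
2-3-6-5: 7 + 7 + 1 = 15
Shortest: 7.

7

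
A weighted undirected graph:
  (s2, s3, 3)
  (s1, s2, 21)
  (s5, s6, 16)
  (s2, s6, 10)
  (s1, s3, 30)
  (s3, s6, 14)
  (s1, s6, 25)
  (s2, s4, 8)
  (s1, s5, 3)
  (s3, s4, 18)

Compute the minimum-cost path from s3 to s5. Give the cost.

27

Comparing a few candidate routes:
s3 -> s2 -> s6 -> s5: 3 + 10 + 16 = 29
s3 -> s1 -> s5: 30 + 3 = 33
s3 -> s6 -> s1 -> s5: 14 + 25 + 3 = 42
s3 -> s2 -> s1 -> s5: 3 + 21 + 3 = 27
s3 -> s6 -> s5: 14 + 16 = 30
s3 -> s2 -> s6 -> s1 -> s5: 3 + 10 + 25 + 3 = 41
Best route has total 27.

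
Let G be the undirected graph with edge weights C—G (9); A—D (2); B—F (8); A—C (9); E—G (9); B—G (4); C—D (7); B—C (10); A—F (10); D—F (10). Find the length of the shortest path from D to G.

Comparing a few candidate routes:
D -> C -> B -> G: 7 + 10 + 4 = 21
D -> F -> B -> G: 10 + 8 + 4 = 22
D -> C -> G: 7 + 9 = 16
D -> A -> C -> G: 2 + 9 + 9 = 20
Shortest: 16.

16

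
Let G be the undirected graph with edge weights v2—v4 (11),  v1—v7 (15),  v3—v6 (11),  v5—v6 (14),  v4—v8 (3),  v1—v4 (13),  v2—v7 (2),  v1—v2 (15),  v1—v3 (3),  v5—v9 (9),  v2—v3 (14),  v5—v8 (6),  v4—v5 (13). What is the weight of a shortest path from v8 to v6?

20

Comparing a few candidate routes:
v8→v4→v1→v3→v6: 3 + 13 + 3 + 11 = 30
v8→v5→v6: 6 + 14 = 20
v8→v4→v5→v6: 3 + 13 + 14 = 30
v8→v4→v2→v3→v6: 3 + 11 + 14 + 11 = 39
Shortest: 20.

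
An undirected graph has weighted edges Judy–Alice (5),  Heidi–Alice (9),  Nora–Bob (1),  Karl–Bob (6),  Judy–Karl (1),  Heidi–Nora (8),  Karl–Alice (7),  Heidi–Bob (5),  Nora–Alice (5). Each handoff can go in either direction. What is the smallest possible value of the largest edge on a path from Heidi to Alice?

5

Checking several routes:
Heidi-Bob-Nora-Alice: max(5, 1, 5) = 5
Heidi-Nora-Alice: max(8, 5) = 8
Heidi-Nora-Bob-Karl-Alice: max(8, 1, 6, 7) = 8
Heidi-Bob-Karl-Alice: max(5, 6, 7) = 7
Heidi-Bob-Karl-Judy-Alice: max(5, 6, 1, 5) = 6
Best route has worst link 5.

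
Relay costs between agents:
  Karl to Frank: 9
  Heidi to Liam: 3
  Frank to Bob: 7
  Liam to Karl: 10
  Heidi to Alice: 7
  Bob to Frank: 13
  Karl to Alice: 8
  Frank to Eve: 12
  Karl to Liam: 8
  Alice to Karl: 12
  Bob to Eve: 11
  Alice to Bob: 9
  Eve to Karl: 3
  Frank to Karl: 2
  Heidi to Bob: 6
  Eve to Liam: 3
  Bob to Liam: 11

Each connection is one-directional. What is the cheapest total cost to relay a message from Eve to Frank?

12

Routes from Eve to Frank:
Eve - Liam - Karl - Alice - Bob - Frank: 3 + 10 + 8 + 9 + 13 = 43
Eve - Liam - Karl - Frank: 3 + 10 + 9 = 22
Eve - Karl - Alice - Bob - Frank: 3 + 8 + 9 + 13 = 33
Eve - Karl - Frank: 3 + 9 = 12
The minimum is 12.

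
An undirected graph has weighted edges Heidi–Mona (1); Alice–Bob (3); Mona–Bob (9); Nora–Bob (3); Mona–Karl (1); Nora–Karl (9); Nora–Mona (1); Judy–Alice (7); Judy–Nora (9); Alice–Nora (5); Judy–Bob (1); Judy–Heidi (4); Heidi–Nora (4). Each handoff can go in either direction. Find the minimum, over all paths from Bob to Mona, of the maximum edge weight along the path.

Checking several routes:
Bob → Nora → Mona: max(3, 1) = 3
Bob → Judy → Heidi → Mona: max(1, 4, 1) = 4
Bob → Judy → Heidi → Nora → Mona: max(1, 4, 4, 1) = 4
Best route has worst link 3.

3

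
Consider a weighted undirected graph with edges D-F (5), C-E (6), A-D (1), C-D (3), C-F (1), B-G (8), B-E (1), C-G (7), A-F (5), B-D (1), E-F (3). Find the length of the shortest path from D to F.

Checking several routes:
D → F: 5
D → A → F: 1 + 5 = 6
D → B → E → F: 1 + 1 + 3 = 5
D → B → E → C → F: 1 + 1 + 6 + 1 = 9
D → C → F: 3 + 1 = 4
The minimum is 4.

4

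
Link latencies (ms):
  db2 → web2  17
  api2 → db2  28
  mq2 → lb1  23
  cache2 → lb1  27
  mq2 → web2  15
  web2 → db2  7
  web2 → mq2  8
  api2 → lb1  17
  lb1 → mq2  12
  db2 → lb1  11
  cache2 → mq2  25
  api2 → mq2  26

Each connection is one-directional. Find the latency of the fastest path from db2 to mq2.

Routes from db2 to mq2:
db2 -> web2 -> mq2: 17 + 8 = 25
db2 -> lb1 -> mq2: 11 + 12 = 23
The minimum is 23 ms.

23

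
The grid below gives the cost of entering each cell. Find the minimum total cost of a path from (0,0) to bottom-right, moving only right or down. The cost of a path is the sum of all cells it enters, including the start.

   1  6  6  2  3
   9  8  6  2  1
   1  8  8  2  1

19

Path [0,0] → [0,1] → [0,2] → [0,3] → [1,3] → [1,4] → [2,4]: 1 + 6 + 6 + 2 + 2 + 1 + 1 = 19.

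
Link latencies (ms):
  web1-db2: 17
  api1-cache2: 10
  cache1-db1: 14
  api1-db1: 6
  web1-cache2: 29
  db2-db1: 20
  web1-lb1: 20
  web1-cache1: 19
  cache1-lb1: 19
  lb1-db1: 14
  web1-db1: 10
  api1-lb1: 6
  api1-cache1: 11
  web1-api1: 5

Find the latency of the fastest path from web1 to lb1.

11

A few of the web1→lb1 routes:
web1 -> lb1: 20
web1 -> db1 -> api1 -> lb1: 10 + 6 + 6 = 22
web1 -> api1 -> lb1: 5 + 6 = 11
web1 -> db1 -> lb1: 10 + 14 = 24
The minimum is 11 ms.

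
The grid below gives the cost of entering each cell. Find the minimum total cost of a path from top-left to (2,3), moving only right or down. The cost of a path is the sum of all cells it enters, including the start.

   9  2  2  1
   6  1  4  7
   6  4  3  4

23

Best path: r0c0 r0c1 r1c1 r1c2 r2c2 r2c3
Cost: 9 + 2 + 1 + 4 + 3 + 4 = 23
(Top row then right column would cost 25.)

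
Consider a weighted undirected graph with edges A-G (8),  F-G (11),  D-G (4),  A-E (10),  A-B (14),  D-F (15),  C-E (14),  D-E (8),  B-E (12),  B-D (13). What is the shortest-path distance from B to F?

28

Comparing a few candidate routes:
B - A - G - F: 14 + 8 + 11 = 33
B - D - G - F: 13 + 4 + 11 = 28
B - D - F: 13 + 15 = 28
B - E - D - G - F: 12 + 8 + 4 + 11 = 35
The minimum is 28.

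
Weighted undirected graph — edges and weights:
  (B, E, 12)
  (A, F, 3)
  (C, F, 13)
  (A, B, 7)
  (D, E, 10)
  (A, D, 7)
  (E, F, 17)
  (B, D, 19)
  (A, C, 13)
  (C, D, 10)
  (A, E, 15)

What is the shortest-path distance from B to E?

12

A few of the B→E routes:
B -> D -> E: 19 + 10 = 29
B -> A -> E: 7 + 15 = 22
B -> E: 12
B -> A -> F -> E: 7 + 3 + 17 = 27
B -> A -> D -> E: 7 + 7 + 10 = 24
Shortest: 12.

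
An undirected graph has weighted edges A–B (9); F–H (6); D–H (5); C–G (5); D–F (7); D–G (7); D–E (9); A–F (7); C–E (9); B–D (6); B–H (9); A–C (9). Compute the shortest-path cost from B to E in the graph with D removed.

27

Paths from B to E avoiding D:
B - A - C - E: 9 + 9 + 9 = 27
B - H - F - A - C - E: 9 + 6 + 7 + 9 + 9 = 40
Best route has total 27.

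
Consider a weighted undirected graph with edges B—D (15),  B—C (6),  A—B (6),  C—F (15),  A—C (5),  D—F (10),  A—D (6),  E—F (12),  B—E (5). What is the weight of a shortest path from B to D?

A few of the B→D routes:
B - C - A - D: 6 + 5 + 6 = 17
B - D: 15
B - A - C - F - D: 6 + 5 + 15 + 10 = 36
B - A - D: 6 + 6 = 12
B - E - F - D: 5 + 12 + 10 = 27
B - C - F - D: 6 + 15 + 10 = 31
Best route has total 12.

12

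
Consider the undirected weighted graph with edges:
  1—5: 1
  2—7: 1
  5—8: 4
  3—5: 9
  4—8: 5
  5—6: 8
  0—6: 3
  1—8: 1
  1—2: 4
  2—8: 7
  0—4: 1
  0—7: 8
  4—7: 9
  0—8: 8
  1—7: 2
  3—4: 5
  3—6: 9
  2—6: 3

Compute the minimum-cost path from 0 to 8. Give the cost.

Some routes from 0 to 8:
0 → 4 → 8: 1 + 5 = 6
0 → 7 → 1 → 8: 8 + 2 + 1 = 11
0 → 6 → 2 → 7 → 1 → 8: 3 + 3 + 1 + 2 + 1 = 10
0 → 8: 8
0 → 6 → 2 → 1 → 8: 3 + 3 + 4 + 1 = 11
Shortest: 6.

6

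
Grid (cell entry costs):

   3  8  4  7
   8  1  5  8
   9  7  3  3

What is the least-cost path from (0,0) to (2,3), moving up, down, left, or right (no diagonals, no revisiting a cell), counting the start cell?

Path [0,0]→[0,1]→[1,1]→[1,2]→[2,2]→[2,3]: 3 + 8 + 1 + 5 + 3 + 3 = 23.

23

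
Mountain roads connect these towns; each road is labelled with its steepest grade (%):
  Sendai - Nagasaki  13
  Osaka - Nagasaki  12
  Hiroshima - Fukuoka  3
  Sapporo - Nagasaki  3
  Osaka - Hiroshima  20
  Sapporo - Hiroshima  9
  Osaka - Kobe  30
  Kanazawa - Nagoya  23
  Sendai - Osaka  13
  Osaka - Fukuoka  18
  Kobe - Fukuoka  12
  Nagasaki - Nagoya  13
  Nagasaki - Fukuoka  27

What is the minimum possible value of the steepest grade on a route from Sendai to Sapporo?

13

Checking several routes:
Sendai -> Nagasaki -> Osaka -> Hiroshima -> Sapporo: max(13, 12, 20, 9) = 20
Sendai -> Osaka -> Fukuoka -> Hiroshima -> Sapporo: max(13, 18, 3, 9) = 18
Sendai -> Nagasaki -> Osaka -> Fukuoka -> Hiroshima -> Sapporo: max(13, 12, 18, 3, 9) = 18
Sendai -> Osaka -> Nagasaki -> Sapporo: max(13, 12, 3) = 13
Sendai -> Nagasaki -> Sapporo: max(13, 3) = 13
Smallest bottleneck: 13%.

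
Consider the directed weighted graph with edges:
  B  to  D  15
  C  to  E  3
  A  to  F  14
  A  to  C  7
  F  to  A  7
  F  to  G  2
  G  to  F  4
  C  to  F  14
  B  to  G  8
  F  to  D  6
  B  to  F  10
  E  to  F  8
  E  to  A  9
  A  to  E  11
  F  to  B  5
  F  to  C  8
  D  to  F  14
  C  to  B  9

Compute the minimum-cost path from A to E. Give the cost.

Candidate routes:
A-F-C-E: 14 + 8 + 3 = 25
A-C-E: 7 + 3 = 10
A-E: 11
Shortest: 10.

10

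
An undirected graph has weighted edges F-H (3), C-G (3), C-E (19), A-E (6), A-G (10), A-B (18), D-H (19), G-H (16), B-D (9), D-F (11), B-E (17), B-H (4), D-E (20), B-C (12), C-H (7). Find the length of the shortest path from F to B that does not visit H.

Comparing a few candidate routes:
F → D → E → A → B: 11 + 20 + 6 + 18 = 55
F → D → E → B: 11 + 20 + 17 = 48
F → D → E → C → B: 11 + 20 + 19 + 12 = 62
F → D → B: 11 + 9 = 20
Shortest: 20.

20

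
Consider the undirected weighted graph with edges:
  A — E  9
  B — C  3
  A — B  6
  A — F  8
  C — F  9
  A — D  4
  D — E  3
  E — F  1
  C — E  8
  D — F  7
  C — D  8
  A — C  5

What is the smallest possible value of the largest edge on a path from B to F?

Comparing a few candidate routes:
B-C-E-D-F: max(3, 8, 3, 7) = 8
B-A-D-E-F: max(6, 4, 3, 1) = 6
B-C-E-D-A-F: max(3, 8, 3, 4, 8) = 8
B-C-A-D-F: max(3, 5, 4, 7) = 7
B-C-A-D-E-F: max(3, 5, 4, 3, 1) = 5
B-A-D-F: max(6, 4, 7) = 7
Best route has worst link 5.

5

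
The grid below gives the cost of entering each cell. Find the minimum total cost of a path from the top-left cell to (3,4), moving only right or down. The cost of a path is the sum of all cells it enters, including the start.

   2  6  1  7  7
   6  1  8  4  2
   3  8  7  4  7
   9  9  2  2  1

Take [0,0]→[0,1]→[0,2]→[0,3]→[1,3]→[2,3]→[3,3]→[3,4] for a total of 2 + 6 + 1 + 7 + 4 + 4 + 2 + 1 = 27.
For comparison, the top-then-right route costs 33.

27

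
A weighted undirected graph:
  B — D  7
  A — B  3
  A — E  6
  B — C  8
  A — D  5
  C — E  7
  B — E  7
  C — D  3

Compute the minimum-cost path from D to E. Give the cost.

10

Some routes from D to E:
D -> C -> E: 3 + 7 = 10
D -> B -> E: 7 + 7 = 14
D -> A -> E: 5 + 6 = 11
Shortest: 10.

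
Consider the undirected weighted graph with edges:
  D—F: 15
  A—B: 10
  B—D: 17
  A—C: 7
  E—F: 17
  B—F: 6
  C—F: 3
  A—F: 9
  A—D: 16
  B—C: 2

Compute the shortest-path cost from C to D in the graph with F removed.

19

Paths from C to D avoiding F:
C - A - B - D: 7 + 10 + 17 = 34
C - A - D: 7 + 16 = 23
C - B - D: 2 + 17 = 19
C - B - A - D: 2 + 10 + 16 = 28
Best route has total 19.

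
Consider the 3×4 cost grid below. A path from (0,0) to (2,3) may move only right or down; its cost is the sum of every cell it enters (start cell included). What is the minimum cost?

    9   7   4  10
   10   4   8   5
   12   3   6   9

Path [0,0] [0,1] [1,1] [2,1] [2,2] [2,3]: 9 + 7 + 4 + 3 + 6 + 9 = 38.

38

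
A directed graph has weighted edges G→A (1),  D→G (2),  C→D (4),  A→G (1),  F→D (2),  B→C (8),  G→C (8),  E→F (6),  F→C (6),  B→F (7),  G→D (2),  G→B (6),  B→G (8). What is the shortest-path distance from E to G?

Paths from E to G:
E→F→C→D→G: 6 + 6 + 4 + 2 = 18
E→F→D→G: 6 + 2 + 2 = 10
The minimum is 10.

10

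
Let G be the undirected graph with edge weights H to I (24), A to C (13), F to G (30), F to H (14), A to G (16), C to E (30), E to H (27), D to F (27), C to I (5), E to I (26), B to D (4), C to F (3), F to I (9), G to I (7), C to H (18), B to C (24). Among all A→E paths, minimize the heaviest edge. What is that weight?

Some routes from A to E:
A→C→H→I→E: max(13, 18, 24, 26) = 26
A→C→F→H→I→E: max(13, 3, 14, 24, 26) = 26
A→C→F→I→E: max(13, 3, 9, 26) = 26
A→C→H→F→I→E: max(13, 18, 14, 9, 26) = 26
Best route has worst link 26.

26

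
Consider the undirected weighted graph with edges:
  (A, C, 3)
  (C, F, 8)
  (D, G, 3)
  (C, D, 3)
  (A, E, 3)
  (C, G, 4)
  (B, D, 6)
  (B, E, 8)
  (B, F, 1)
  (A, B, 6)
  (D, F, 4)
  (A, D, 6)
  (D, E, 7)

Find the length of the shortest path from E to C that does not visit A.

Comparing a few candidate routes:
E - D - G - C: 7 + 3 + 4 = 14
E - B - F - D - C: 8 + 1 + 4 + 3 = 16
E - D - C: 7 + 3 = 10
Shortest: 10.

10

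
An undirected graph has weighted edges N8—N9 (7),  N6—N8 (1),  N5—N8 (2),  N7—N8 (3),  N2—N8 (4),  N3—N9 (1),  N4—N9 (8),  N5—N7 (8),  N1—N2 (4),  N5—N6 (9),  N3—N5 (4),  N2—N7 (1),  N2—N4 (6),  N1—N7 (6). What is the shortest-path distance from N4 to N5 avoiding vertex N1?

Some routes from N4 to N5 avoiding N1:
N4 - N2 - N7 - N5: 6 + 1 + 8 = 15
N4 - N2 - N8 - N5: 6 + 4 + 2 = 12
N4 - N9 - N3 - N5: 8 + 1 + 4 = 13
N4 - N9 - N8 - N5: 8 + 7 + 2 = 17
N4 - N2 - N8 - N6 - N5: 6 + 4 + 1 + 9 = 20
N4 - N2 - N7 - N8 - N5: 6 + 1 + 3 + 2 = 12
Best route has total 12.

12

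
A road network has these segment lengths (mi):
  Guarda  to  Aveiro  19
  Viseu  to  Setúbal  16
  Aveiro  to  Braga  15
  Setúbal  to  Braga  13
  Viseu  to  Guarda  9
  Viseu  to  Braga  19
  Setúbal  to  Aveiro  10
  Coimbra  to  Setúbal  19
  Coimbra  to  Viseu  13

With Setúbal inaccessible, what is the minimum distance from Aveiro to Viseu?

28

Routes from Aveiro to Viseu avoiding Setúbal:
Aveiro→Guarda→Viseu: 19 + 9 = 28
Aveiro→Braga→Viseu: 15 + 19 = 34
Best route has total 28 mi.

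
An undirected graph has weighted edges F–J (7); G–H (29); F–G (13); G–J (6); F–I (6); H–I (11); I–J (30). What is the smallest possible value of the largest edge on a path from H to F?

Paths from H to F:
H-I-J-G-F: max(11, 30, 6, 13) = 30
H-I-J-F: max(11, 30, 7) = 30
H-G-F: max(29, 13) = 29
H-I-F: max(11, 6) = 11
H-G-J-F: max(29, 6, 7) = 29
H-G-J-I-F: max(29, 6, 30, 6) = 30
Best route has worst link 11.

11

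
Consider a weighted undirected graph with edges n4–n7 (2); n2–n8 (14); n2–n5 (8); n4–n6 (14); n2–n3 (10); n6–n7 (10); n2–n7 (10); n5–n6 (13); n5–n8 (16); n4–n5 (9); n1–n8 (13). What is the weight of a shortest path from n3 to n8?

24

Comparing a few candidate routes:
n3 -> n2 -> n7 -> n4 -> n5 -> n8: 10 + 10 + 2 + 9 + 16 = 47
n3 -> n2 -> n5 -> n8: 10 + 8 + 16 = 34
n3 -> n2 -> n8: 10 + 14 = 24
Shortest: 24.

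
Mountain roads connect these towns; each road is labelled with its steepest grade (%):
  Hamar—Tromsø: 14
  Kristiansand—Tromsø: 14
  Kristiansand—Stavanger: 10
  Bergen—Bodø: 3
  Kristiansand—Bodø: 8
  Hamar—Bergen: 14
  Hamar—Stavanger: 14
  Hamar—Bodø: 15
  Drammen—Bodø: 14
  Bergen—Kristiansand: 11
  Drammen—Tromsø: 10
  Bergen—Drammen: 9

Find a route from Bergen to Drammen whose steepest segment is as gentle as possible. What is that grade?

9

Some routes from Bergen to Drammen:
Bergen-Kristiansand-Bodø-Drammen: max(11, 8, 14) = 14
Bergen-Drammen: max(9) = 9
Bergen-Bodø-Kristiansand-Tromsø-Drammen: max(3, 8, 14, 10) = 14
Bergen-Kristiansand-Tromsø-Drammen: max(11, 14, 10) = 14
Bergen-Kristiansand-Stavanger-Hamar-Tromsø-Drammen: max(11, 10, 14, 14, 10) = 14
The minimum achievable maximum is 9%.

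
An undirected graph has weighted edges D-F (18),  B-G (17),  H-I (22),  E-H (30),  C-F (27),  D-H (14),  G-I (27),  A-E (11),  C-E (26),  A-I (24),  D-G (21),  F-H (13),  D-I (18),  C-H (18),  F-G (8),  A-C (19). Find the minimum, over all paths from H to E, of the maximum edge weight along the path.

19

Some routes from H to E:
H→I→A→E: max(22, 24, 11) = 24
H→D→I→A→E: max(14, 18, 24, 11) = 24
H→C→A→E: max(18, 19, 11) = 19
Best route has worst link 19.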